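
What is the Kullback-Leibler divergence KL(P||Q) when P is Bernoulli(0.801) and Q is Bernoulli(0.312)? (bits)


KL = p*log2(p/q) + (1-p)*log2((1-p)/(1-q)) = 0.801*log2(0.801/0.312) + 0.199*log2(0.199/0.688) = 0.7334

0.7334 bits


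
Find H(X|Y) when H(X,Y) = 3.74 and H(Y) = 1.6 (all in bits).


H(X|Y) = H(X,Y) - H(Y) = 3.74 - 1.6 = 2.14

2.14 bits


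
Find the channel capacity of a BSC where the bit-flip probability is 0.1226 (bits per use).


H(p) = -p*log2(p) - (1-p)*log2(1-p) = -0.1226*log2(0.1226) - 0.8774*log2(0.8774) = 0.371229 + 0.165560 = 0.5368. C = 1 - H(p) = 1 - 0.5368 = 0.4632

0.4632 bits


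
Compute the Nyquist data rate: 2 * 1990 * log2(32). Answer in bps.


Rate = 2 * B * log2(M) = 2 * 1990 * 5.0 = 19900.0

19900.0 bps


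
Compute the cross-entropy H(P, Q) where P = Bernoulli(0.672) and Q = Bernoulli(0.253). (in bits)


H(P,Q) = -p*log2(q) - (1-p)*log2(1-q). -0.672*log2(0.253) = 1.332435; -0.328*log2(0.747) = 0.138029. H(P,Q) = 1.332435 + 0.138029 = 1.4705

1.4705 bits


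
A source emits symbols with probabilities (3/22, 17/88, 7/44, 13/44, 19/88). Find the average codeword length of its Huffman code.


Huffman construction (repeatedly merge the two least-probable nodes; each merge adds 1 bit to every symbol beneath it): 3/22 + 7/44 = 13/44; 17/88 + 19/88 = 9/22; 13/44 + 13/44 = 13/22; 9/22 + 13/22 = 1. Resulting codeword lengths (in the order the probabilities were given): (3, 2, 3, 2, 2). L_avg = sum(p_i * l_i) = 3/22*3 + 17/88*2 + 7/44*3 + 13/44*2 + 19/88*2 = 101/44 = 2.2955

2.2955 bits


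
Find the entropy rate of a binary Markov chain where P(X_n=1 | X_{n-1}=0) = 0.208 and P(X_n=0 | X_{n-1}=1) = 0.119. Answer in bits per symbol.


Stationary distribution: pi_0 = p10/(p01+p10) = 0.3639, pi_1 = 0.6361. Entropy rate H' = pi_0*H(p01) + pi_1*H(p10) = 0.3639*0.7376 + 0.6361*0.5265 = 0.6033

0.6033 bits/symbol


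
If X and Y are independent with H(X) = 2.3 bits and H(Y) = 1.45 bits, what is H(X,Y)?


For independent variables, H(X,Y) = H(X) + H(Y) = 2.3 + 1.45 = 3.75

3.75 bits


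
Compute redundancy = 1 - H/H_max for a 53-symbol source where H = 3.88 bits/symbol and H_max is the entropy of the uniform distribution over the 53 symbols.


H_max = log2(K) = log2(53) = 5.7279 bits/symbol. Redundancy = 1 - H/H_max = 1 - 3.88/5.7279 = 1 - 0.6774 = 0.3226

0.3226


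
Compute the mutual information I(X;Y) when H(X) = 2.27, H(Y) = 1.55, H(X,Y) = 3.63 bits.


I(X;Y) = H(X) + H(Y) - H(X,Y) = 2.27 + 1.55 - 3.63 = 0.19

0.19 bits


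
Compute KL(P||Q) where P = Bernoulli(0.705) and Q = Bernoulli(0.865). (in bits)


KL = p*log2(p/q) + (1-p)*log2((1-p)/(1-q)) = 0.705*log2(0.705/0.865) + 0.295*log2(0.295/0.135) = 0.1247

0.1247 bits


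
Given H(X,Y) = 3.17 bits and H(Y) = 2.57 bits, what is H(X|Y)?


H(X|Y) = H(X,Y) - H(Y) = 3.17 - 2.57 = 0.6

0.6 bits


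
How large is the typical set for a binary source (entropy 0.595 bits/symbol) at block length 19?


log2|A_typical| = nH = 19 * 0.595 = 11.305, so |A_typical| ~ 2^11.305 = 2.530e+03

2.530e+03


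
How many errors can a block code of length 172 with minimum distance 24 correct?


Correction capability = floor((d-1)/2) = floor((24-1)/2) = 11

11 errors


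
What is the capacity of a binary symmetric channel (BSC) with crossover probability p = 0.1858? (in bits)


H(p) = -p*log2(p) - (1-p)*log2(1-p) = -0.1858*log2(0.1858) - 0.8142*log2(0.8142) = 0.451155 + 0.241447 = 0.6926. C = 1 - H(p) = 1 - 0.6926 = 0.3074

0.3074 bits


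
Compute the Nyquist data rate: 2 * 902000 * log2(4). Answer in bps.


Rate = 2 * B * log2(M) = 2 * 902000 * 2.0 = 3608000.0

3608000.0 bps


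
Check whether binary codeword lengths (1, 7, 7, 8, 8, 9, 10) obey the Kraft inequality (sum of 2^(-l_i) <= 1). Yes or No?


Kraft sum = sum(2^(-l_i)) = 0.5264, need <= 1. Result: satisfied (a binary prefix-free code with these lengths exists)

Yes


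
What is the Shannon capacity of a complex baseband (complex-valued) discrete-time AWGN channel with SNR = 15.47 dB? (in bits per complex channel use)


SNR_linear = 10^(15.47/10) = 35.2371; C = log2(1 + SNR_linear) = log2(1 + 35.2371) = 5.1794

5.1794 bits/channel use


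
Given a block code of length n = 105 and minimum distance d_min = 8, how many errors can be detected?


Detection capability = d_min - 1 = 8 - 1 = 7

7 errors


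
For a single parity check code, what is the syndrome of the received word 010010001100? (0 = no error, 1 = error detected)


Syndrome = XOR of all bits = 0 XOR 1 XOR 0 XOR 0 XOR 1 XOR 0 XOR 0 XOR 0 XOR 1 XOR 1 XOR 0 XOR 0 = 0

0


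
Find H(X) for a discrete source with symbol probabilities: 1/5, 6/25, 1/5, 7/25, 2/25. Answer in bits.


H = -sum(p_i * log2(p_i)). Terms: -(1/5)*log2(1/5) = 0.464386; -(6/25)*log2(6/25) = 0.494134; -(1/5)*log2(1/5) = 0.464386; -(7/25)*log2(7/25) = 0.514220; -(2/25)*log2(2/25) = 0.291508. H = 0.464386 + 0.494134 + 0.464386 + 0.514220 + 0.291508 = 2.2286

2.2286 bits


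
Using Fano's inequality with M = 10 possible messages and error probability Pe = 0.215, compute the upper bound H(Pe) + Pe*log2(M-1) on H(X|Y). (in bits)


H(Pe) = -Pe*log2(Pe) - (1-Pe)*log2(1-Pe) = -0.215*log2(0.215) - 0.785*log2(0.785) = 0.476782 + 0.274150 = 0.7509. Pe*log2(M-1) = 0.215*log2(9) = 0.681534. Bound = H(Pe) + Pe*log2(M-1) = 0.476782 + 0.274150 + 0.681534 = 1.4325

1.4325 bits


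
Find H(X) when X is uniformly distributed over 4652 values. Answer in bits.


H = log2(n) = log2(4652) = 12.1836

12.1836 bits


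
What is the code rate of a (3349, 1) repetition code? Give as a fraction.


Rate = k/n = 1/3349

1/3349


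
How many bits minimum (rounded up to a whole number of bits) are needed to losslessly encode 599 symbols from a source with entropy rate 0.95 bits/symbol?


Minimum bits >= n * H = 599 * 0.95 = 569.05, rounded up to a whole number of bits = 570

570 bits


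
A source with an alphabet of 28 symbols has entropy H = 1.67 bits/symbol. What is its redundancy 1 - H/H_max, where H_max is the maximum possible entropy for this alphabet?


H_max = log2(K) = log2(28) = 4.8074 bits/symbol. Redundancy = 1 - H/H_max = 1 - 1.67/4.8074 = 1 - 0.3474 = 0.6526

0.6526


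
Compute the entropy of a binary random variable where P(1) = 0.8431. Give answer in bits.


H = -p*log2(p) - (1-p)*log2(1-p). -0.8431*log2(0.8431) = 0.207592; -0.1569*log2(0.1569) = 0.419250. H = 0.207592 + 0.419250 = 0.6268

0.6268 bits


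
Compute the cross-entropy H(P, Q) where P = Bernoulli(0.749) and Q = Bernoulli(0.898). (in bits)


H(P,Q) = -p*log2(q) - (1-p)*log2(1-q). -0.749*log2(0.898) = 0.116254; -0.251*log2(0.102) = 0.826633. H(P,Q) = 0.116254 + 0.826633 = 0.9429

0.9429 bits


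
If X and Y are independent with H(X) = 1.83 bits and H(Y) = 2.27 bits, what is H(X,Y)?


For independent variables, H(X,Y) = H(X) + H(Y) = 1.83 + 2.27 = 4.1

4.1 bits


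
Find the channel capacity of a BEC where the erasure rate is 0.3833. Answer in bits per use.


C = 1 - epsilon = 1 - 0.3833 = 0.6167

0.6167 bits


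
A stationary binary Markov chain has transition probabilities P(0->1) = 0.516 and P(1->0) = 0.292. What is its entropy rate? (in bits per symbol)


Stationary distribution: pi_0 = p10/(p01+p10) = 0.3614, pi_1 = 0.6386. Entropy rate H' = pi_0*H(p01) + pi_1*H(p10) = 0.3614*0.9993 + 0.6386*0.8713 = 0.9175

0.9175 bits/symbol


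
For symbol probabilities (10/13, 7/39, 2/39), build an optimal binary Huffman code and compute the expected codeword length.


Huffman construction (repeatedly merge the two least-probable nodes; each merge adds 1 bit to every symbol beneath it): 2/39 + 7/39 = 3/13; 3/13 + 10/13 = 1. Resulting codeword lengths (in the order the probabilities were given): (1, 2, 2). L_avg = sum(p_i * l_i) = 10/13*1 + 7/39*2 + 2/39*2 = 16/13 = 1.2308

1.2308 bits


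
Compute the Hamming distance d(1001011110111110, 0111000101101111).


Count differing positions: ^ ^ ^ . . ^ ^ . ^ ^ . ^ . . . ^ = 9 differences

9


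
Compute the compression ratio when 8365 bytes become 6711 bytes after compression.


Ratio = original / compressed = 8365 / 6711 = 1.2465

1.2465


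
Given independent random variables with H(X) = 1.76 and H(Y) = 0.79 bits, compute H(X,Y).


For independent variables, H(X,Y) = H(X) + H(Y) = 1.76 + 0.79 = 2.55

2.55 bits


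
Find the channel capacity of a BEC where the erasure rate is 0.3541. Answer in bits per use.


C = 1 - epsilon = 1 - 0.3541 = 0.6459

0.6459 bits


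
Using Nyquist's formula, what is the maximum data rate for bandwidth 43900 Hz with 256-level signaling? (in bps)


Rate = 2 * B * log2(M) = 2 * 43900 * 8.0 = 702400.0

702400.0 bps


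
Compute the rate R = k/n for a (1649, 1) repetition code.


Rate = k/n = 1/1649

1/1649


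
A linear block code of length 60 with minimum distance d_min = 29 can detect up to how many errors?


Detection capability = d_min - 1 = 29 - 1 = 28

28 errors


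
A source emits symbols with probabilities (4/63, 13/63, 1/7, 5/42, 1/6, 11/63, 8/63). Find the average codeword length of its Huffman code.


Huffman construction (repeatedly merge the two least-probable nodes; each merge adds 1 bit to every symbol beneath it): 4/63 + 5/42 = 23/126; 8/63 + 1/7 = 17/63; 1/6 + 11/63 = 43/126; 23/126 + 13/63 = 7/18; 17/63 + 43/126 = 11/18; 7/18 + 11/18 = 1. Resulting codeword lengths (in the order the probabilities were given): (3, 2, 3, 3, 3, 3, 3). L_avg = sum(p_i * l_i) = 4/63*3 + 13/63*2 + 1/7*3 + 5/42*3 + 1/6*3 + 11/63*3 + 8/63*3 = 176/63 = 2.7937

2.7937 bits


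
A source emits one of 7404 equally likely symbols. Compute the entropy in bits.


H = log2(n) = log2(7404) = 12.8541

12.8541 bits


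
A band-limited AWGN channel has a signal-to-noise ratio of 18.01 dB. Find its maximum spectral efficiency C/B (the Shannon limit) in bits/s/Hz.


SNR_linear = 10^(18.01/10) = 63.2412; C/B = log2(1 + SNR_linear) = log2(1 + 63.2412) = 6.0054

6.0054 bits/s/Hz


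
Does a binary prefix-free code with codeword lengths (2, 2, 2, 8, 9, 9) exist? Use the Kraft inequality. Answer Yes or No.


Kraft sum = sum(2^(-l_i)) = 0.7578, need <= 1. Result: satisfied (a binary prefix-free code with these lengths exists)

Yes


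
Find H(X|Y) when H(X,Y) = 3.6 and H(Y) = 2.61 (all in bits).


H(X|Y) = H(X,Y) - H(Y) = 3.6 - 2.61 = 0.99

0.99 bits


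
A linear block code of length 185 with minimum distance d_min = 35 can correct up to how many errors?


Correction capability = floor((d-1)/2) = floor((35-1)/2) = 17

17 errors


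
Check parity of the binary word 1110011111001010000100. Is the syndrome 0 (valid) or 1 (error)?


Syndrome = XOR of all bits = 1 XOR 1 XOR 1 XOR 0 XOR 0 XOR 1 XOR 1 XOR 1 XOR 1 XOR 1 XOR 0 XOR 0 XOR 1 XOR 0 XOR 1 XOR 0 XOR 0 XOR 0 XOR 0 XOR 1 XOR 0 XOR 0 = 1

1


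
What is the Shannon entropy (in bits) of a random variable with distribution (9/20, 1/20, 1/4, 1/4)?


H = -sum(p_i * log2(p_i)). Terms: -(9/20)*log2(9/20) = 0.518401; -(1/20)*log2(1/20) = 0.216096; -(1/4)*log2(1/4) = 0.500000; -(1/4)*log2(1/4) = 0.500000. H = 0.518401 + 0.216096 + 0.500000 + 0.500000 = 1.7345

1.7345 bits


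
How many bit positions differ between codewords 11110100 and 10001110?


Count differing positions: . ^ ^ ^ ^ . ^ . = 5 differences

5


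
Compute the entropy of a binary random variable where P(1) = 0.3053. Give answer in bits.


H = -p*log2(p) - (1-p)*log2(1-p). -0.3053*log2(0.3053) = 0.522582; -0.6947*log2(0.6947) = 0.365091. H = 0.522582 + 0.365091 = 0.8877

0.8877 bits


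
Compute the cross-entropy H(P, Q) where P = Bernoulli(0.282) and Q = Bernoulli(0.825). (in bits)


H(P,Q) = -p*log2(q) - (1-p)*log2(1-q). -0.282*log2(0.825) = 0.078265; -0.718*log2(0.175) = 1.805464. H(P,Q) = 0.078265 + 1.805464 = 1.8837

1.8837 bits


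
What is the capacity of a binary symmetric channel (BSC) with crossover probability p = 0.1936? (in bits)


H(p) = -p*log2(p) - (1-p)*log2(1-p) = -0.1936*log2(0.1936) - 0.8064*log2(0.8064) = 0.458609 + 0.250333 = 0.7089. C = 1 - H(p) = 1 - 0.7089 = 0.2911

0.2911 bits


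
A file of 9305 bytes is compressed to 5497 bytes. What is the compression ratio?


Ratio = original / compressed = 9305 / 5497 = 1.6927

1.6927


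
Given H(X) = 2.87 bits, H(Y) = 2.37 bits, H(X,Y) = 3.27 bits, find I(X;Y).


I(X;Y) = H(X) + H(Y) - H(X,Y) = 2.87 + 2.37 - 3.27 = 1.97

1.97 bits


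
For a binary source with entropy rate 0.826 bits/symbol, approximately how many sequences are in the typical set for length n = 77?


log2|A_typical| = nH = 77 * 0.826 = 63.602, so |A_typical| ~ 2^63.602 = 1.400e+19

1.400e+19


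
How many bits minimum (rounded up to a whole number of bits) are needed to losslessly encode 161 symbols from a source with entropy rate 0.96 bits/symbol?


Minimum bits >= n * H = 161 * 0.96 = 154.56, rounded up to a whole number of bits = 155

155 bits


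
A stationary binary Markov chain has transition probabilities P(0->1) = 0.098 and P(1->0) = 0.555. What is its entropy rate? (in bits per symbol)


Stationary distribution: pi_0 = p10/(p01+p10) = 0.8499, pi_1 = 0.1501. Entropy rate H' = pi_0*H(p01) + pi_1*H(p10) = 0.8499*0.4626 + 0.1501*0.9913 = 0.542

0.542 bits/symbol


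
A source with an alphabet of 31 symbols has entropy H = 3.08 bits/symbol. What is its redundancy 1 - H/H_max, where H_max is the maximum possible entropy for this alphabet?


H_max = log2(K) = log2(31) = 4.9542 bits/symbol. Redundancy = 1 - H/H_max = 1 - 3.08/4.9542 = 1 - 0.6217 = 0.3783

0.3783


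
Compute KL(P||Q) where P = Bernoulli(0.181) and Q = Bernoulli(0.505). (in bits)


KL = p*log2(p/q) + (1-p)*log2((1-p)/(1-q)) = 0.181*log2(0.181/0.505) + 0.819*log2(0.819/0.495) = 0.327

0.327 bits


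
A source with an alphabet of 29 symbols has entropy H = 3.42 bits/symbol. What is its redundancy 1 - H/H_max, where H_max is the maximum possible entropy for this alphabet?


H_max = log2(K) = log2(29) = 4.858 bits/symbol. Redundancy = 1 - H/H_max = 1 - 3.42/4.858 = 1 - 0.704 = 0.296

0.296


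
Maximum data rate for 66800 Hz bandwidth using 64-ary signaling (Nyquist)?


Rate = 2 * B * log2(M) = 2 * 66800 * 6.0 = 801600.0

801600.0 bps


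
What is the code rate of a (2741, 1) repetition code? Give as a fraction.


Rate = k/n = 1/2741

1/2741


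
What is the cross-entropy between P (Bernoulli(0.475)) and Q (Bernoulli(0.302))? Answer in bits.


H(P,Q) = -p*log2(q) - (1-p)*log2(1-q). -0.475*log2(0.302) = 0.820505; -0.525*log2(0.698) = 0.272318. H(P,Q) = 0.820505 + 0.272318 = 1.0928

1.0928 bits


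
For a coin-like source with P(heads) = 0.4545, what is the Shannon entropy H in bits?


H = -p*log2(p) - (1-p)*log2(1-p). -0.4545*log2(0.4545) = 0.517061; -0.5455*log2(0.5455) = 0.476957. H = 0.517061 + 0.476957 = 0.994

0.994 bits


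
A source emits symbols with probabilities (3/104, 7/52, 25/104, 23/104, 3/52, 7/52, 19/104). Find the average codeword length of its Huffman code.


Huffman construction (repeatedly merge the two least-probable nodes; each merge adds 1 bit to every symbol beneath it): 3/104 + 3/52 = 9/104; 9/104 + 7/52 = 23/104; 7/52 + 19/104 = 33/104; 23/104 + 23/104 = 23/52; 25/104 + 33/104 = 29/52; 23/52 + 29/52 = 1. Resulting codeword lengths (in the order the probabilities were given): (4, 3, 2, 2, 4, 3, 3). L_avg = sum(p_i * l_i) = 3/104*4 + 7/52*3 + 25/104*2 + 23/104*2 + 3/52*4 + 7/52*3 + 19/104*3 = 21/8 = 2.625

2.625 bits


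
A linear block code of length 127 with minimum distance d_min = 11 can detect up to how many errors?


Detection capability = d_min - 1 = 11 - 1 = 10

10 errors


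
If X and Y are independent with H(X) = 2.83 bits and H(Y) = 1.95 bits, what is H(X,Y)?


For independent variables, H(X,Y) = H(X) + H(Y) = 2.83 + 1.95 = 4.78

4.78 bits


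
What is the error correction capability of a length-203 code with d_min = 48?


Correction capability = floor((d-1)/2) = floor((48-1)/2) = 23

23 errors


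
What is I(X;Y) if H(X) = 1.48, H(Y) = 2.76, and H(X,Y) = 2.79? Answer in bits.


I(X;Y) = H(X) + H(Y) - H(X,Y) = 1.48 + 2.76 - 2.79 = 1.45

1.45 bits


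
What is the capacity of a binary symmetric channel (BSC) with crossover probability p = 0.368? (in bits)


H(p) = -p*log2(p) - (1-p)*log2(1-p) = -0.368*log2(0.368) - 0.632*log2(0.632) = 0.530738 + 0.418386 = 0.9491. C = 1 - H(p) = 1 - 0.9491 = 0.0509

0.0509 bits


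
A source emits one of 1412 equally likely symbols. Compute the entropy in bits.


H = log2(n) = log2(1412) = 10.4635

10.4635 bits


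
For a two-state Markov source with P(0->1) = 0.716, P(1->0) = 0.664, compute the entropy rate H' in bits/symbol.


Stationary distribution: pi_0 = p10/(p01+p10) = 0.4812, pi_1 = 0.5188. Entropy rate H' = pi_0*H(p01) + pi_1*H(p10) = 0.4812*0.8608 + 0.5188*0.9209 = 0.892

0.892 bits/symbol


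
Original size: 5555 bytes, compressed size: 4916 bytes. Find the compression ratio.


Ratio = original / compressed = 5555 / 4916 = 1.13

1.13


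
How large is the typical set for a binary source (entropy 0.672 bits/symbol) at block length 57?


log2|A_typical| = nH = 57 * 0.672 = 38.304, so |A_typical| ~ 2^38.304 = 3.394e+11

3.394e+11


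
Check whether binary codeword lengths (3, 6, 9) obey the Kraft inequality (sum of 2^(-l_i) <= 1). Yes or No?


Kraft sum = sum(2^(-l_i)) = 0.1426, need <= 1. Result: satisfied (a binary prefix-free code with these lengths exists)

Yes


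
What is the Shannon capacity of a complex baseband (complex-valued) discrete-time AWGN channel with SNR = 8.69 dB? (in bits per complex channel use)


SNR_linear = 10^(8.69/10) = 7.3961; C = log2(1 + SNR_linear) = log2(1 + 7.3961) = 3.0697

3.0697 bits/channel use


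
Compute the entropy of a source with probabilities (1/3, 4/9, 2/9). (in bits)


H = -sum(p_i * log2(p_i)). Terms: -(1/3)*log2(1/3) = 0.528321; -(4/9)*log2(4/9) = 0.519967; -(2/9)*log2(2/9) = 0.482206. H = 0.528321 + 0.519967 + 0.482206 = 1.5305

1.5305 bits


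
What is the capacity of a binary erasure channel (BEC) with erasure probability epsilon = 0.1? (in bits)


C = 1 - epsilon = 1 - 0.1 = 0.9

0.9 bits


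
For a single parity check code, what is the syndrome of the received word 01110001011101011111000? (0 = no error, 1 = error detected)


Syndrome = XOR of all bits = 0 XOR 1 XOR 1 XOR 1 XOR 0 XOR 0 XOR 0 XOR 1 XOR 0 XOR 1 XOR 1 XOR 1 XOR 0 XOR 1 XOR 0 XOR 1 XOR 1 XOR 1 XOR 1 XOR 1 XOR 0 XOR 0 XOR 0 = 1

1


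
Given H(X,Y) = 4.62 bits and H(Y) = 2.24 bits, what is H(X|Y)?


H(X|Y) = H(X,Y) - H(Y) = 4.62 - 2.24 = 2.38

2.38 bits


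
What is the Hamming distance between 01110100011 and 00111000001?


Count differing positions: . ^ . . ^ ^ . . . ^ . = 4 differences

4


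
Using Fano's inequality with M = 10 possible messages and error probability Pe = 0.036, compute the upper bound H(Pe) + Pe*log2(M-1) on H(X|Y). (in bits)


H(Pe) = -Pe*log2(Pe) - (1-Pe)*log2(1-Pe) = -0.036*log2(0.036) - 0.964*log2(0.964) = 0.172651 + 0.050991 = 0.2236. Pe*log2(M-1) = 0.036*log2(9) = 0.114117. Bound = H(Pe) + Pe*log2(M-1) = 0.172651 + 0.050991 + 0.114117 = 0.3378

0.3378 bits


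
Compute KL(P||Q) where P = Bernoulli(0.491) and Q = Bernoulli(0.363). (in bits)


KL = p*log2(p/q) + (1-p)*log2((1-p)/(1-q)) = 0.491*log2(0.491/0.363) + 0.509*log2(0.509/0.637) = 0.0492

0.0492 bits


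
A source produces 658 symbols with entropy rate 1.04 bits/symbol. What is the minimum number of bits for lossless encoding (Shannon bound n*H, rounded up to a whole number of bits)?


Minimum bits >= n * H = 658 * 1.04 = 684.32, rounded up to a whole number of bits = 685

685 bits


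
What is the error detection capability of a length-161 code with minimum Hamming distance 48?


Detection capability = d_min - 1 = 48 - 1 = 47

47 errors


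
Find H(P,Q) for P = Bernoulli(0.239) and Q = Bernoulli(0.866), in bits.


H(P,Q) = -p*log2(q) - (1-p)*log2(1-q). -0.239*log2(0.866) = 0.049607; -0.761*log2(0.134) = 2.206668. H(P,Q) = 0.049607 + 2.206668 = 2.2563

2.2563 bits


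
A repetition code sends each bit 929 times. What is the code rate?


Rate = k/n = 1/929

1/929


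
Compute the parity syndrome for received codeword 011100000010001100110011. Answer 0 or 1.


Syndrome = XOR of all bits = 0 XOR 1 XOR 1 XOR 1 XOR 0 XOR 0 XOR 0 XOR 0 XOR 0 XOR 0 XOR 1 XOR 0 XOR 0 XOR 0 XOR 1 XOR 1 XOR 0 XOR 0 XOR 1 XOR 1 XOR 0 XOR 0 XOR 1 XOR 1 = 0

0


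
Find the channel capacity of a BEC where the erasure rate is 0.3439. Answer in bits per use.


C = 1 - epsilon = 1 - 0.3439 = 0.6561

0.6561 bits


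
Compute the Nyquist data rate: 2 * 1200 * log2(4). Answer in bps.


Rate = 2 * B * log2(M) = 2 * 1200 * 2.0 = 4800.0

4800.0 bps


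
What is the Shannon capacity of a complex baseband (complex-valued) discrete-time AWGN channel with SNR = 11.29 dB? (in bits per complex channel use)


SNR_linear = 10^(11.29/10) = 13.4586; C = log2(1 + SNR_linear) = log2(1 + 13.4586) = 3.8539

3.8539 bits/channel use


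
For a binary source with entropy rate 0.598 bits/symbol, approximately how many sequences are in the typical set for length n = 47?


log2|A_typical| = nH = 47 * 0.598 = 28.106, so |A_typical| ~ 2^28.106 = 2.889e+08

2.889e+08


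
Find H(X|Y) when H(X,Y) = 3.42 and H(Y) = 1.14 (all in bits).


H(X|Y) = H(X,Y) - H(Y) = 3.42 - 1.14 = 2.28

2.28 bits


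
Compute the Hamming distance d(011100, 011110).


Count differing positions: . . . . ^ . = 1 differences

1


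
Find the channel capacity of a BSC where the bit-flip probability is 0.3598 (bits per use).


H(p) = -p*log2(p) - (1-p)*log2(1-p) = -0.3598*log2(0.3598) - 0.6402*log2(0.6402) = 0.530609 + 0.411908 = 0.9425. C = 1 - H(p) = 1 - 0.9425 = 0.0575

0.0575 bits


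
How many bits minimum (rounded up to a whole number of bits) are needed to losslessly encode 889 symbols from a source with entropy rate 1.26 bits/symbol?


Minimum bits >= n * H = 889 * 1.26 = 1120.14, rounded up to a whole number of bits = 1121

1121 bits


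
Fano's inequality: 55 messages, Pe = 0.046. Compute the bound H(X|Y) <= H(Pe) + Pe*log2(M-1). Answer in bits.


H(Pe) = -Pe*log2(Pe) - (1-Pe)*log2(1-Pe) = -0.046*log2(0.046) - 0.954*log2(0.954) = 0.204342 + 0.064814 = 0.2692. Pe*log2(M-1) = 0.046*log2(54) = 0.264725. Bound = H(Pe) + Pe*log2(M-1) = 0.204342 + 0.064814 + 0.264725 = 0.5339

0.5339 bits


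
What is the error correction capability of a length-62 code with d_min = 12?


Correction capability = floor((d-1)/2) = floor((12-1)/2) = 5

5 errors


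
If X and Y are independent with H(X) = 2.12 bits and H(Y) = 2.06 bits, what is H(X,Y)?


For independent variables, H(X,Y) = H(X) + H(Y) = 2.12 + 2.06 = 4.18

4.18 bits


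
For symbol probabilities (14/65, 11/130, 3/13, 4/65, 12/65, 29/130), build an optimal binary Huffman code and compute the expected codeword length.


Huffman construction (repeatedly merge the two least-probable nodes; each merge adds 1 bit to every symbol beneath it): 4/65 + 11/130 = 19/130; 19/130 + 12/65 = 43/130; 14/65 + 29/130 = 57/130; 3/13 + 43/130 = 73/130; 57/130 + 73/130 = 1. Resulting codeword lengths (in the order the probabilities were given): (2, 4, 2, 4, 3, 2). L_avg = sum(p_i * l_i) = 14/65*2 + 11/130*4 + 3/13*2 + 4/65*4 + 12/65*3 + 29/130*2 = 161/65 = 2.4769

2.4769 bits


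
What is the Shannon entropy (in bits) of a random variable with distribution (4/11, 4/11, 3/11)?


H = -sum(p_i * log2(p_i)). Terms: -(4/11)*log2(4/11) = 0.530702; -(4/11)*log2(4/11) = 0.530702; -(3/11)*log2(3/11) = 0.511219. H = 0.530702 + 0.530702 + 0.511219 = 1.5726

1.5726 bits


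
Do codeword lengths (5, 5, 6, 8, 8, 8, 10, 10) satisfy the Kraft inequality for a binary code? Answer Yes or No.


Kraft sum = sum(2^(-l_i)) = 0.0918, need <= 1. Result: satisfied (a binary prefix-free code with these lengths exists)

Yes


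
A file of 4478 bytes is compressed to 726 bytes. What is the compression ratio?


Ratio = original / compressed = 4478 / 726 = 6.168

6.168


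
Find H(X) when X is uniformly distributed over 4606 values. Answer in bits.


H = log2(n) = log2(4606) = 12.1693

12.1693 bits


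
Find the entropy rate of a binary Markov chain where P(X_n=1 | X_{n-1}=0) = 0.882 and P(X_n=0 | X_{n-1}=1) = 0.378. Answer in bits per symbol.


Stationary distribution: pi_0 = p10/(p01+p10) = 0.3, pi_1 = 0.7. Entropy rate H' = pi_0*H(p01) + pi_1*H(p10) = 0.3*0.5236 + 0.7*0.9566 = 0.8267

0.8267 bits/symbol


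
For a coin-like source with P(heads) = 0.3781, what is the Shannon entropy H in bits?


H = -p*log2(p) - (1-p)*log2(1-p). -0.3781*log2(0.3781) = 0.530535; -0.6219*log2(0.6219) = 0.426154. H = 0.530535 + 0.426154 = 0.9567

0.9567 bits


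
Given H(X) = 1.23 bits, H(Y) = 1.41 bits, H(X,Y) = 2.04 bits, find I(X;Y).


I(X;Y) = H(X) + H(Y) - H(X,Y) = 1.23 + 1.41 - 2.04 = 0.6

0.6 bits


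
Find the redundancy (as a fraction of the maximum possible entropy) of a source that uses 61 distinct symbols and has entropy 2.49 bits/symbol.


H_max = log2(K) = log2(61) = 5.9307 bits/symbol. Redundancy = 1 - H/H_max = 1 - 2.49/5.9307 = 1 - 0.4198 = 0.5802

0.5802


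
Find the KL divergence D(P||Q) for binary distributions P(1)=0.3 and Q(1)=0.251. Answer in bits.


KL = p*log2(p/q) + (1-p)*log2((1-p)/(1-q)) = 0.3*log2(0.3/0.251) + 0.7*log2(0.7/0.749) = 0.0089

0.0089 bits


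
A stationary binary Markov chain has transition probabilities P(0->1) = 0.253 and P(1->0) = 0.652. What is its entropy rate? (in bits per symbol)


Stationary distribution: pi_0 = p10/(p01+p10) = 0.7204, pi_1 = 0.2796. Entropy rate H' = pi_0*H(p01) + pi_1*H(p10) = 0.7204*0.816 + 0.2796*0.9323 = 0.8485

0.8485 bits/symbol


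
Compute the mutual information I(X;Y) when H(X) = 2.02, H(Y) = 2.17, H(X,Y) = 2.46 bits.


I(X;Y) = H(X) + H(Y) - H(X,Y) = 2.02 + 2.17 - 2.46 = 1.73

1.73 bits


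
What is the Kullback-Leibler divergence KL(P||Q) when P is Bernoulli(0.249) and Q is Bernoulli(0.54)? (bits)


KL = p*log2(p/q) + (1-p)*log2((1-p)/(1-q)) = 0.249*log2(0.249/0.54) + 0.751*log2(0.751/0.46) = 0.253

0.253 bits


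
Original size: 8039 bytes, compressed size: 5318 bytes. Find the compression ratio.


Ratio = original / compressed = 8039 / 5318 = 1.5117

1.5117


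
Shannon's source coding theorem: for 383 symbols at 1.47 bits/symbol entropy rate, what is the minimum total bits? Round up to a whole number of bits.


Minimum bits >= n * H = 383 * 1.47 = 563.01, rounded up to a whole number of bits = 564

564 bits


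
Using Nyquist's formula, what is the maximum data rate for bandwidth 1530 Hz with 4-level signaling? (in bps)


Rate = 2 * B * log2(M) = 2 * 1530 * 2.0 = 6120.0

6120.0 bps


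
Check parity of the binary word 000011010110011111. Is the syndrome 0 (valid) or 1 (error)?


Syndrome = XOR of all bits = 0 XOR 0 XOR 0 XOR 0 XOR 1 XOR 1 XOR 0 XOR 1 XOR 0 XOR 1 XOR 1 XOR 0 XOR 0 XOR 1 XOR 1 XOR 1 XOR 1 XOR 1 = 0

0


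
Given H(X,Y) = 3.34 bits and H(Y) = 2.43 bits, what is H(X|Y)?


H(X|Y) = H(X,Y) - H(Y) = 3.34 - 2.43 = 0.91

0.91 bits


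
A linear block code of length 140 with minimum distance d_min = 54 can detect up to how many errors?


Detection capability = d_min - 1 = 54 - 1 = 53

53 errors


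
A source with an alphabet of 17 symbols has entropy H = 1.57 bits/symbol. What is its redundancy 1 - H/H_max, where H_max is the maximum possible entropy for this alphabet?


H_max = log2(K) = log2(17) = 4.0875 bits/symbol. Redundancy = 1 - H/H_max = 1 - 1.57/4.0875 = 1 - 0.3841 = 0.6159

0.6159


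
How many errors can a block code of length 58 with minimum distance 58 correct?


Correction capability = floor((d-1)/2) = floor((58-1)/2) = 28

28 errors


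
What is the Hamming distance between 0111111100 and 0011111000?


Count differing positions: . ^ . . . . . ^ . . = 2 differences

2


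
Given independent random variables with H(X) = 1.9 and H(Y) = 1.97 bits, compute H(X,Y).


For independent variables, H(X,Y) = H(X) + H(Y) = 1.9 + 1.97 = 3.87

3.87 bits


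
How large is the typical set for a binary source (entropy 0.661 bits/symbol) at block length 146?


log2|A_typical| = nH = 146 * 0.661 = 96.506, so |A_typical| ~ 2^96.506 = 1.125e+29

1.125e+29


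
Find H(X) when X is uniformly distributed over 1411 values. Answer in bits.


H = log2(n) = log2(1411) = 10.4625

10.4625 bits


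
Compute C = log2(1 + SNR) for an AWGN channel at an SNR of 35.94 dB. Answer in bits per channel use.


SNR_linear = 10^(35.94/10) = 3926.4494; C = log2(1 + SNR_linear) = log2(1 + 3926.4494) = 11.9394

11.9394 bits/channel use


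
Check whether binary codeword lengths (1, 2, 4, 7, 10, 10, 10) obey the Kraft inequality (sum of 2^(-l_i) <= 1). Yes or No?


Kraft sum = sum(2^(-l_i)) = 0.8232, need <= 1. Result: satisfied (a binary prefix-free code with these lengths exists)

Yes


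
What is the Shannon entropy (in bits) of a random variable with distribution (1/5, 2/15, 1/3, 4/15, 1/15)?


H = -sum(p_i * log2(p_i)). Terms: -(1/5)*log2(1/5) = 0.464386; -(2/15)*log2(2/15) = 0.387585; -(1/3)*log2(1/3) = 0.528321; -(4/15)*log2(4/15) = 0.508504; -(1/15)*log2(1/15) = 0.260459. H = 0.464386 + 0.387585 + 0.528321 + 0.508504 + 0.260459 = 2.1493

2.1493 bits


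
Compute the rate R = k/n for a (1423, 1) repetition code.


Rate = k/n = 1/1423

1/1423


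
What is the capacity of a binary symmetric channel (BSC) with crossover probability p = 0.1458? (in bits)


H(p) = -p*log2(p) - (1-p)*log2(1-p) = -0.1458*log2(0.1458) - 0.8542*log2(0.8542) = 0.405023 + 0.194206 = 0.5992. C = 1 - H(p) = 1 - 0.5992 = 0.4008

0.4008 bits


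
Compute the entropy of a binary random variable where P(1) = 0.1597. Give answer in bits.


H = -p*log2(p) - (1-p)*log2(1-p). -0.1597*log2(0.1597) = 0.422656; -0.8403*log2(0.8403) = 0.210935. H = 0.422656 + 0.210935 = 0.6336

0.6336 bits


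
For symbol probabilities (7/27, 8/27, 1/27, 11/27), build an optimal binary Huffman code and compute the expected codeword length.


Huffman construction (repeatedly merge the two least-probable nodes; each merge adds 1 bit to every symbol beneath it): 1/27 + 7/27 = 8/27; 8/27 + 8/27 = 16/27; 11/27 + 16/27 = 1. Resulting codeword lengths (in the order the probabilities were given): (3, 2, 3, 1). L_avg = sum(p_i * l_i) = 7/27*3 + 8/27*2 + 1/27*3 + 11/27*1 = 17/9 = 1.8889

1.8889 bits


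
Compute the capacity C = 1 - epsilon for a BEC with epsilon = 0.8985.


C = 1 - epsilon = 1 - 0.8985 = 0.1015

0.1015 bits


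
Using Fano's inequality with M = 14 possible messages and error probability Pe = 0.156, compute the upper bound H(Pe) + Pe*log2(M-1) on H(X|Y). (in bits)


H(Pe) = -Pe*log2(Pe) - (1-Pe)*log2(1-Pe) = -0.156*log2(0.156) - 0.844*log2(0.844) = 0.418140 + 0.206514 = 0.6247. Pe*log2(M-1) = 0.156*log2(13) = 0.577269. Bound = H(Pe) + Pe*log2(M-1) = 0.418140 + 0.206514 + 0.577269 = 1.2019

1.2019 bits


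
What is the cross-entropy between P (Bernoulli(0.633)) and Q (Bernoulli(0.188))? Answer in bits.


H(P,Q) = -p*log2(q) - (1-p)*log2(1-q). -0.633*log2(0.188) = 1.526287; -0.367*log2(0.812) = 0.110265. H(P,Q) = 1.526287 + 0.110265 = 1.6366

1.6366 bits


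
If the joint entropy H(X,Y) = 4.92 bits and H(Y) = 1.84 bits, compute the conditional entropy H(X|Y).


H(X|Y) = H(X,Y) - H(Y) = 4.92 - 1.84 = 3.08

3.08 bits


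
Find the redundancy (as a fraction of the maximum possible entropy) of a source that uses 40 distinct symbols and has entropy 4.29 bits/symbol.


H_max = log2(K) = log2(40) = 5.3219 bits/symbol. Redundancy = 1 - H/H_max = 1 - 4.29/5.3219 = 1 - 0.8061 = 0.1939

0.1939


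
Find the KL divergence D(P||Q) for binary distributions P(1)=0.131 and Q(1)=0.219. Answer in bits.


KL = p*log2(p/q) + (1-p)*log2((1-p)/(1-q)) = 0.131*log2(0.131/0.219) + 0.869*log2(0.869/0.781) = 0.0367

0.0367 bits


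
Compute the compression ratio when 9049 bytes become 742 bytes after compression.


Ratio = original / compressed = 9049 / 742 = 12.1954

12.1954


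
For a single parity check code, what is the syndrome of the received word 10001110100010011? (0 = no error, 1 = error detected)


Syndrome = XOR of all bits = 1 XOR 0 XOR 0 XOR 0 XOR 1 XOR 1 XOR 1 XOR 0 XOR 1 XOR 0 XOR 0 XOR 0 XOR 1 XOR 0 XOR 0 XOR 1 XOR 1 = 0

0


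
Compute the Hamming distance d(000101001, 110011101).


Count differing positions: ^ ^ . ^ ^ . ^ . . = 5 differences

5


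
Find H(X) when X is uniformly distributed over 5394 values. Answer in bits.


H = log2(n) = log2(5394) = 12.3971

12.3971 bits


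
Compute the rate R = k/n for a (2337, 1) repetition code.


Rate = k/n = 1/2337

1/2337


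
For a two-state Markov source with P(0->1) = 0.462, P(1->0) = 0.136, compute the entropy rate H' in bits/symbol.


Stationary distribution: pi_0 = p10/(p01+p10) = 0.2274, pi_1 = 0.7726. Entropy rate H' = pi_0*H(p01) + pi_1*H(p10) = 0.2274*0.9958 + 0.7726*0.5737 = 0.6697

0.6697 bits/symbol


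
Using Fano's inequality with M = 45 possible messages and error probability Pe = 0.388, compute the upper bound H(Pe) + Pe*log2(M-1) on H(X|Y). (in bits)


H(Pe) = -Pe*log2(Pe) - (1-Pe)*log2(1-Pe) = -0.388*log2(0.388) - 0.612*log2(0.612) = 0.529958 + 0.433539 = 0.9635. Pe*log2(M-1) = 0.388*log2(44) = 2.118259. Bound = H(Pe) + Pe*log2(M-1) = 0.529958 + 0.433539 + 2.118259 = 3.0818

3.0818 bits


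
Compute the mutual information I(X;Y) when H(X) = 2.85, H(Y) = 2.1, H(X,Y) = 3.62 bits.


I(X;Y) = H(X) + H(Y) - H(X,Y) = 2.85 + 2.1 - 3.62 = 1.33

1.33 bits


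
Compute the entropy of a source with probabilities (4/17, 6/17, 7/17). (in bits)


H = -sum(p_i * log2(p_i)). Terms: -(4/17)*log2(4/17) = 0.491168; -(6/17)*log2(6/17) = 0.530294; -(7/17)*log2(7/17) = 0.527103. H = 0.491168 + 0.530294 + 0.527103 = 1.5486

1.5486 bits


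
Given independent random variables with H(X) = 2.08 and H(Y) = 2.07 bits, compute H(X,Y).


For independent variables, H(X,Y) = H(X) + H(Y) = 2.08 + 2.07 = 4.15

4.15 bits


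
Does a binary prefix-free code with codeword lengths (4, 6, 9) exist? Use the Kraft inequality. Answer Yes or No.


Kraft sum = sum(2^(-l_i)) = 0.0801, need <= 1. Result: satisfied (a binary prefix-free code with these lengths exists)

Yes


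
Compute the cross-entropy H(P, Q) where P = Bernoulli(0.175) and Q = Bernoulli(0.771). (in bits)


H(P,Q) = -p*log2(q) - (1-p)*log2(1-q). -0.175*log2(0.771) = 0.065660; -0.825*log2(0.229) = 1.754429. H(P,Q) = 0.065660 + 1.754429 = 1.8201

1.8201 bits


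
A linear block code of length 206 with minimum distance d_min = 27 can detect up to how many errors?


Detection capability = d_min - 1 = 27 - 1 = 26

26 errors


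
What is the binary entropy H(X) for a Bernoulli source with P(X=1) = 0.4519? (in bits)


H = -p*log2(p) - (1-p)*log2(1-p). -0.4519*log2(0.4519) = 0.517843; -0.5481*log2(0.5481) = 0.475471. H = 0.517843 + 0.475471 = 0.9933

0.9933 bits


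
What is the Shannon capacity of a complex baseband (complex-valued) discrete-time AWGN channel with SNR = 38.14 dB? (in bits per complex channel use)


SNR_linear = 10^(38.14/10) = 6516.2839; C = log2(1 + SNR_linear) = log2(1 + 6516.2839) = 12.6701

12.6701 bits/channel use


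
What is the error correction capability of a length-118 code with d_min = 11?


Correction capability = floor((d-1)/2) = floor((11-1)/2) = 5

5 errors


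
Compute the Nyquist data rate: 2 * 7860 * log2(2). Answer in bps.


Rate = 2 * B * log2(M) = 2 * 7860 * 1.0 = 15720.0

15720.0 bps


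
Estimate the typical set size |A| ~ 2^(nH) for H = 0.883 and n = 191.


log2|A_typical| = nH = 191 * 0.883 = 168.653, so |A_typical| ~ 2^168.653 = 5.883e+50

5.883e+50


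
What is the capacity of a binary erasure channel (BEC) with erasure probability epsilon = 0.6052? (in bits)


C = 1 - epsilon = 1 - 0.6052 = 0.3948

0.3948 bits


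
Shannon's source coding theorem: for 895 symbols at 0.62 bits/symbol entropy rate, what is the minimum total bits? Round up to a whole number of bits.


Minimum bits >= n * H = 895 * 0.62 = 554.9, rounded up to a whole number of bits = 555

555 bits


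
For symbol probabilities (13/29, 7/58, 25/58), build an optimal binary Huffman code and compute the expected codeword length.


Huffman construction (repeatedly merge the two least-probable nodes; each merge adds 1 bit to every symbol beneath it): 7/58 + 25/58 = 16/29; 13/29 + 16/29 = 1. Resulting codeword lengths (in the order the probabilities were given): (1, 2, 2). L_avg = sum(p_i * l_i) = 13/29*1 + 7/58*2 + 25/58*2 = 45/29 = 1.5517

1.5517 bits


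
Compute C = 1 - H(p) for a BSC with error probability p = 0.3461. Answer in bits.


H(p) = -p*log2(p) - (1-p)*log2(1-p) = -0.3461*log2(0.3461) - 0.6539*log2(0.6539) = 0.529789 + 0.400748 = 0.9305. C = 1 - H(p) = 1 - 0.9305 = 0.0695

0.0695 bits


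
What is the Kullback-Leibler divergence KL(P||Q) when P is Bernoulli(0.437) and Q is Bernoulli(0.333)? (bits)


KL = p*log2(p/q) + (1-p)*log2((1-p)/(1-q)) = 0.437*log2(0.437/0.333) + 0.563*log2(0.563/0.667) = 0.0337

0.0337 bits


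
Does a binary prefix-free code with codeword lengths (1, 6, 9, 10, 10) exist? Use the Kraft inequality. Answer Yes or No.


Kraft sum = sum(2^(-l_i)) = 0.5195, need <= 1. Result: satisfied (a binary prefix-free code with these lengths exists)

Yes


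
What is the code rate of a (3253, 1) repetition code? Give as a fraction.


Rate = k/n = 1/3253

1/3253


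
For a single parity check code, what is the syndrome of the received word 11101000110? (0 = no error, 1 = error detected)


Syndrome = XOR of all bits = 1 XOR 1 XOR 1 XOR 0 XOR 1 XOR 0 XOR 0 XOR 0 XOR 1 XOR 1 XOR 0 = 0

0


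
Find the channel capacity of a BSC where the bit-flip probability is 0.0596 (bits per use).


H(p) = -p*log2(p) - (1-p)*log2(1-p) = -0.0596*log2(0.0596) - 0.9404*log2(0.9404) = 0.242485 + 0.083370 = 0.3259. C = 1 - H(p) = 1 - 0.3259 = 0.6741

0.6741 bits


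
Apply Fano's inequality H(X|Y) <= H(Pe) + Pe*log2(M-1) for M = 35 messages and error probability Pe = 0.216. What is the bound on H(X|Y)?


H(Pe) = -Pe*log2(Pe) - (1-Pe)*log2(1-Pe) = -0.216*log2(0.216) - 0.784*log2(0.784) = 0.477554 + 0.275242 = 0.7528. Pe*log2(M-1) = 0.216*log2(34) = 1.098892. Bound = H(Pe) + Pe*log2(M-1) = 0.477554 + 0.275242 + 1.098892 = 1.8517

1.8517 bits


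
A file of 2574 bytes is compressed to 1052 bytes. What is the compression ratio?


Ratio = original / compressed = 2574 / 1052 = 2.4468

2.4468


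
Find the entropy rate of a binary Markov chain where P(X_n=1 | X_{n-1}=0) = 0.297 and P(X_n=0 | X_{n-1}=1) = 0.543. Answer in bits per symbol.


Stationary distribution: pi_0 = p10/(p01+p10) = 0.6464, pi_1 = 0.3536. Entropy rate H' = pi_0*H(p01) + pi_1*H(p10) = 0.6464*0.8776 + 0.3536*0.9947 = 0.919

0.919 bits/symbol


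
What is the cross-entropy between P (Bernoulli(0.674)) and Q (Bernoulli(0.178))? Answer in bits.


H(P,Q) = -p*log2(q) - (1-p)*log2(1-q). -0.674*log2(0.178) = 1.678294; -0.326*log2(0.822) = 0.092189. H(P,Q) = 1.678294 + 0.092189 = 1.7705

1.7705 bits


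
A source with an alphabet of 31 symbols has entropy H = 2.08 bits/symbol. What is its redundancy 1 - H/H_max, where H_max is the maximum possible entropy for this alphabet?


H_max = log2(K) = log2(31) = 4.9542 bits/symbol. Redundancy = 1 - H/H_max = 1 - 2.08/4.9542 = 1 - 0.4198 = 0.5802

0.5802


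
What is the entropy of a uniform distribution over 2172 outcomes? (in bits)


H = log2(n) = log2(2172) = 11.0848

11.0848 bits


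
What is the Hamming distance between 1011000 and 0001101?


Count differing positions: ^ . ^ . ^ . ^ = 4 differences

4
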